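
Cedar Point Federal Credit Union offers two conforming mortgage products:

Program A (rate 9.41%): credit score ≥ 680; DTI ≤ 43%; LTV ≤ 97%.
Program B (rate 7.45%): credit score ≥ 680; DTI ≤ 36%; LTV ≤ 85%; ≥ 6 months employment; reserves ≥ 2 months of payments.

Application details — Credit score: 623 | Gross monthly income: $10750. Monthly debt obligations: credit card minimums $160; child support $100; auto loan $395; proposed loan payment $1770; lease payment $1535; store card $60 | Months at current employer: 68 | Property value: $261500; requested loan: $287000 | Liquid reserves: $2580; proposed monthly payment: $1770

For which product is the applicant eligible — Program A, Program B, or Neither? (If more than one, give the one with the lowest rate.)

Neither

Total debts = (160 + 100 + 395 + 1,770 + 1,535 + 60) = 4,020; DTI = 4,020/10,750 = 37.4%.
LTV = 287,000/261,500 = 109.8%.
Reserves = 2,580/1,770 = 1.5 months.
Program A: score 623 < 680; DTI 37.4% ≤ 43%; LTV 109.8% > 97% → does not qualify.
Program B: score 623 < 680; DTI 37.4% > 36%; LTV 109.8% > 85%; employment 68 ≥ 6 mo; reserves 1.5 < 2 mo → does not qualify.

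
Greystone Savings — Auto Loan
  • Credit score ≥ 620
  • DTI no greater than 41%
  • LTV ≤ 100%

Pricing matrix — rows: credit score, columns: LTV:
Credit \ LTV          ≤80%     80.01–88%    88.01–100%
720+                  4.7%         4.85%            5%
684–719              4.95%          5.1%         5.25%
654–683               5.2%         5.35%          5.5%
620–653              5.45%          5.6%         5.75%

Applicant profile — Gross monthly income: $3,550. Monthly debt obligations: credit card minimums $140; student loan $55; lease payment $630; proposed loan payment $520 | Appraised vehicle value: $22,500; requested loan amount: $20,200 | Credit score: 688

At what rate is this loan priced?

5.25%

Credit score 688 ≥ 620; Total monthly debts = (140 + 55 + 630 + 520) = 1,345. DTI: 1,345 ÷ 3,550 = 37.9%, within the 41% cap
LTV = 20,200/22,500 = 89.8% ≤ 100%
Credit 688 → row 684–719; LTV 89.8% → column 88.01–100%. Grid cell → 5.25%.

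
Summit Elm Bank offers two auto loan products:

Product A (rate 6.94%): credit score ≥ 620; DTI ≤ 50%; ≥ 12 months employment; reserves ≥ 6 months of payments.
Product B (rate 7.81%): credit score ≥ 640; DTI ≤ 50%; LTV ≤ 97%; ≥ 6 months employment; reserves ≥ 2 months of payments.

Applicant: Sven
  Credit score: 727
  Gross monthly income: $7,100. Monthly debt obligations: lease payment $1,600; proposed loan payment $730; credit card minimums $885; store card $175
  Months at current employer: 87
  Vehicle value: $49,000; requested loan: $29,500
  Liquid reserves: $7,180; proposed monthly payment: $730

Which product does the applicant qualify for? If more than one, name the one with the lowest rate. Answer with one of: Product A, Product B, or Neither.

Product A

Total debts = (1,600 + 730 + 885 + 175) = 3,390; DTI = 3,390/7,100 = 47.7%.
LTV = 29,500/49,000 = 60.2%.
Reserves = 7,180/730 = 9.8 months.
Product A: score 727 ≥ 620; DTI 47.7% ≤ 50%; employment 87 ≥ 12 mo; reserves 9.8 ≥ 6 mo → qualifies.
Product B: score 727 ≥ 640; DTI 47.7% ≤ 50%; LTV 60.2% ≤ 97%; employment 87 ≥ 6 mo; reserves 9.8 ≥ 2 mo → qualifies.
Qualifying: Product A, Product B. Lowest rate is 6.94% → Product A.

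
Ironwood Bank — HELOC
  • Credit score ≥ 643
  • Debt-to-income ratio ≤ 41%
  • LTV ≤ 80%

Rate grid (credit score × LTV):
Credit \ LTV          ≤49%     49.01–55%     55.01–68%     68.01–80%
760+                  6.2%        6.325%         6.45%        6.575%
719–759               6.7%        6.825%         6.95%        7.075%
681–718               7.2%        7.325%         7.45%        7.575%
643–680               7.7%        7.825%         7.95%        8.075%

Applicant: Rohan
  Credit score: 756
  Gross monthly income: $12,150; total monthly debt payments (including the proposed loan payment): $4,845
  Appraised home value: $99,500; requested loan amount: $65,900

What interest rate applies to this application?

Credit score 756 ≥ 643; DTI: 4,845 ÷ 12,150 = 39.9%, within the 41% cap
Loan-to-value = 65,900/99,500 = 66.2% — pass (80% max)
Row: 756 falls in 719–759. Column: 66.2% falls in 55.01–68%. Rate = 6.95%.

6.95%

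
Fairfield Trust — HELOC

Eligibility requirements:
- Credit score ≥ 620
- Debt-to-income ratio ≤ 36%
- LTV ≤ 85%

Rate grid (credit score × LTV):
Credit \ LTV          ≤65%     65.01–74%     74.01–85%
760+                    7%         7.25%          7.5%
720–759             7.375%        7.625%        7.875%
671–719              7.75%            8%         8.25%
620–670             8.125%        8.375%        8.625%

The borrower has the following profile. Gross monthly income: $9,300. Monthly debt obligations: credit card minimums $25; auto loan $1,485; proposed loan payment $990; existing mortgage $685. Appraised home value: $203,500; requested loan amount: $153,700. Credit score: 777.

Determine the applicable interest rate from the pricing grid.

Credit score 777 ≥ 620; Total monthly debts = (25 + 1,485 + 990 + 685) = 3,185. DTI = 3,185/9,300 = 34.2% ≤ 36%
LTV = 153,700/203,500 = 75.5% ≤ 85%
Score 777 is in the 760+ band; LTV 75.5% is in the 74.01–85% band → 7.5%.

7.5%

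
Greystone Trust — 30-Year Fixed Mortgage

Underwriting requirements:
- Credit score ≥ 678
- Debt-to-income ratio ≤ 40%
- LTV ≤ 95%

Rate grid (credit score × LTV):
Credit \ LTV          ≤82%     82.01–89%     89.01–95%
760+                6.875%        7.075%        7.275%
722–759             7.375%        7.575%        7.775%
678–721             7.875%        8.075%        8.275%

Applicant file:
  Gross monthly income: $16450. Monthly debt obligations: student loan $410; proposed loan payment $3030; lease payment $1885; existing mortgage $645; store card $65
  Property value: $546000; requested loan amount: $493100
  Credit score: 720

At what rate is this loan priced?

8.275%

Credit score 720 ≥ 678; Total monthly debts = (410 + 3,030 + 1,885 + 645 + 65) = 6,035. DTI: 6,035 ÷ 16,450 = 36.7%, within the 40% cap
LTV: 493,100 ÷ 546,000 = 90.3%, within 95% cap
Score 720 is in the 678–721 band; LTV 90.3% is in the 89.01–95% band → 8.275%.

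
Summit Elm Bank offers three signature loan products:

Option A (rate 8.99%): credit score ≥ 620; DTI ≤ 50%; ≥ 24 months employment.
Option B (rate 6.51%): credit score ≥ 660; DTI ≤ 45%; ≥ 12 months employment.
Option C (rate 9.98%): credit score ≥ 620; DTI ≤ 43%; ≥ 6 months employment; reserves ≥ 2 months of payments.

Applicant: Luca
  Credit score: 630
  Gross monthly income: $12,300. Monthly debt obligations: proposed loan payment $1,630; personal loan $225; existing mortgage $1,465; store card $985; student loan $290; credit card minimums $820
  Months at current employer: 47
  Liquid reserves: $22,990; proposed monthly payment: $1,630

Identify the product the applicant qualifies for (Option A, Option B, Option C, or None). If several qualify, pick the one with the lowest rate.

Total debts = (1,630 + 225 + 1,465 + 985 + 290 + 820) = 5,415; DTI = 5,415/12,300 = 44%.
Reserves = 22,990/1,630 = 14.1 months.
Option A: score 630 ≥ 620; DTI 44% ≤ 50%; employment 47 ≥ 24 mo → qualifies.
Option B: score 630 < 660; DTI 44% ≤ 45%; employment 47 ≥ 12 mo → does not qualify.
Option C: score 630 ≥ 620; DTI 44% > 43%; employment 47 ≥ 6 mo; reserves 14.1 ≥ 2 mo → does not qualify.

Option A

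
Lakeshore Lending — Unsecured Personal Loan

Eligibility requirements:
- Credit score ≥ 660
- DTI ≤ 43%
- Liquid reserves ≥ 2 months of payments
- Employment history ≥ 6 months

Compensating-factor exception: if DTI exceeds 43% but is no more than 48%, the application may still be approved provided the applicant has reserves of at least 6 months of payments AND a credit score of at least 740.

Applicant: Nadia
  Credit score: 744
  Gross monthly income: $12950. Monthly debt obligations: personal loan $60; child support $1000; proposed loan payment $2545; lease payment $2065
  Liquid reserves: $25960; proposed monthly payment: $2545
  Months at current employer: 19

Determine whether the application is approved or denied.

Approved

Credit score 744 ≥ 660 (meets base)
Total debts = (60 + 1,000 + 2,545 + 2,065) = 5,670. DTI: 5,670 ÷ 12,950 = 43.8%, over the 43% base limit.
Reserves: 25,960 ÷ 2,545 = 10.2 months (meets 2-month minimum)
Employment 19 ≥ 6 months
43.8% falls in the override range (43%–48%), so the compensating-factor test applies.
Override check — reserves: 10.2 mo (ok); score: 744 (ok).
Both compensating conditions met → exception applies.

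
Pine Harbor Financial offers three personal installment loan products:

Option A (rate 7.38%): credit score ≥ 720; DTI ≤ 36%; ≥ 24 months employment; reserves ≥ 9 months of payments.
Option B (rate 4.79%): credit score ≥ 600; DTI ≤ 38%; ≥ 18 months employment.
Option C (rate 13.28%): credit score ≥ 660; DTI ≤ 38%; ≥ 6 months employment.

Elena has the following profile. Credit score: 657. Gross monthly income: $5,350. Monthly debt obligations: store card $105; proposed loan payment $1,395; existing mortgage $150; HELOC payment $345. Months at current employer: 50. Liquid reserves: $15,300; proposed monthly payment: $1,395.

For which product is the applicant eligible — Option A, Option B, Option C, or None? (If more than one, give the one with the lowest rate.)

Total debts = (105 + 1,395 + 150 + 345) = 1,995; DTI = 1,995/5,350 = 37.3%.
Reserves = 15,300/1,395 = 11.0 months.
Option A: score 657 < 720; DTI 37.3% > 36%; employment 50 ≥ 24 mo; reserves 11.0 ≥ 9 mo → does not qualify.
Option B: score 657 ≥ 600; DTI 37.3% ≤ 38%; employment 50 ≥ 18 mo → qualifies.
Option C: score 657 < 660; DTI 37.3% ≤ 38%; employment 50 ≥ 6 mo → does not qualify.

Option B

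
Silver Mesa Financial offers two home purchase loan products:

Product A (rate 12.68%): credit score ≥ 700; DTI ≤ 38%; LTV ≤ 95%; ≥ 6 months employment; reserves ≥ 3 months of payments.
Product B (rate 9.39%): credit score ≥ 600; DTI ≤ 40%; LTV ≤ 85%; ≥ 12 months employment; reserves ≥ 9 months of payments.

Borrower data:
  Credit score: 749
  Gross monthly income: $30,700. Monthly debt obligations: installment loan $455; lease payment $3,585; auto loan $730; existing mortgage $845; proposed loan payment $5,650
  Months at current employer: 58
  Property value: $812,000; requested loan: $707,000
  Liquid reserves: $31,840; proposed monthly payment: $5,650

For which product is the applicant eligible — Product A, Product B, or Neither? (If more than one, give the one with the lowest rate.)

Total debts = (455 + 3,585 + 730 + 845 + 5,650) = 11,265; DTI = 11,265/30,700 = 36.7%.
LTV = 707,000/812,000 = 87.1%.
Reserves = 31,840/5,650 = 5.6 months.
Product A: score 749 ≥ 700; DTI 36.7% ≤ 38%; LTV 87.1% ≤ 95%; employment 58 ≥ 6 mo; reserves 5.6 ≥ 3 mo → qualifies.
Product B: score 749 ≥ 600; DTI 36.7% ≤ 40%; LTV 87.1% > 85%; employment 58 ≥ 12 mo; reserves 5.6 < 9 mo → does not qualify.

Product A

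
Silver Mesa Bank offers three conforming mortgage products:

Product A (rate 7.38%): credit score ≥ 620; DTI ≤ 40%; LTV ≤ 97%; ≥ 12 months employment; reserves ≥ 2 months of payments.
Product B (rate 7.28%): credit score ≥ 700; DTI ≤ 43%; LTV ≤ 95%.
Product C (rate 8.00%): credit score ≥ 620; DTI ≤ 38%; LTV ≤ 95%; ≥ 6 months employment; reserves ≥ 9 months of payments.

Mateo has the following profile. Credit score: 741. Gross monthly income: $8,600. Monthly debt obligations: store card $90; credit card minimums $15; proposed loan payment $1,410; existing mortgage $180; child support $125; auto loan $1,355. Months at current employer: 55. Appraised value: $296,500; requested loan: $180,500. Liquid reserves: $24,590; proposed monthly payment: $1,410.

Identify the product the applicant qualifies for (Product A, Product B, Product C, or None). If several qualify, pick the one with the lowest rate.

Product B

Total debts = (90 + 15 + 1,410 + 180 + 125 + 1,355) = 3,175; DTI = 3,175/8,600 = 36.9%.
LTV = 180,500/296,500 = 60.9%.
Reserves = 24,590/1,410 = 17.4 months.
Product A: score 741 ≥ 620; DTI 36.9% ≤ 40%; LTV 60.9% ≤ 97%; employment 55 ≥ 12 mo; reserves 17.4 ≥ 2 mo → qualifies.
Product B: score 741 ≥ 700; DTI 36.9% ≤ 43%; LTV 60.9% ≤ 95% → qualifies.
Product C: score 741 ≥ 620; DTI 36.9% ≤ 38%; LTV 60.9% ≤ 95%; employment 55 ≥ 6 mo; reserves 17.4 ≥ 9 mo → qualifies.
Qualifying: Product A, Product B, Product C. Lowest rate is 7.28% → Product B.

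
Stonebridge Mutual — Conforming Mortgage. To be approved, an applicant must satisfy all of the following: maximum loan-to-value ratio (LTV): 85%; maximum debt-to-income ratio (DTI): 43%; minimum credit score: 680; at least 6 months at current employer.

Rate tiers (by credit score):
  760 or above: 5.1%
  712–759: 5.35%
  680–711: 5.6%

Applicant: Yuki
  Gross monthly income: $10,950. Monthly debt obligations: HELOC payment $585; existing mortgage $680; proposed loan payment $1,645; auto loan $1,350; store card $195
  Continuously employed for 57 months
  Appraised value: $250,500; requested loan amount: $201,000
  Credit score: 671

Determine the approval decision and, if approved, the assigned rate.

Credit score 671 < 680 (below minimum)
LTV: 201,000 ÷ 250,500 = 80.2%, within 85% cap
Total monthly debts = (585 + 680 + 1,645 + 1,350 + 195) = 4,455. DTI: 4,455 ÷ 10,950 = 40.7%, within the 43% cap
Employment 57 ≥ 6 months
Not all requirements met → denied.

Denied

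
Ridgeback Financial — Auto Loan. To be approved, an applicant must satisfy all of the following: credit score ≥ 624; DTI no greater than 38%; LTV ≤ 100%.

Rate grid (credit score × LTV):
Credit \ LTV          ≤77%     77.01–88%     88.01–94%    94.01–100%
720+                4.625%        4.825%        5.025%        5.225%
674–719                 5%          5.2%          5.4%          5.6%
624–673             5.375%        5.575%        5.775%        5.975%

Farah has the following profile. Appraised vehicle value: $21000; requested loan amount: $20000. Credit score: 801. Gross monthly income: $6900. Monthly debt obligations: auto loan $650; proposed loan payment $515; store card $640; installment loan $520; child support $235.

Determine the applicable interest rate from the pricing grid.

Credit score 801 ≥ 624; Total monthly debts = (650 + 515 + 640 + 520 + 235) = 2,560. DTI: 2,560 ÷ 6,900 = 37.1%, within the 38% cap
LTV: 20,000 ÷ 21,000 = 95.2%, within 100% cap
Score 801 is in the 720+ band; LTV 95.2% is in the 94.01–100% band → 5.225%.

5.225%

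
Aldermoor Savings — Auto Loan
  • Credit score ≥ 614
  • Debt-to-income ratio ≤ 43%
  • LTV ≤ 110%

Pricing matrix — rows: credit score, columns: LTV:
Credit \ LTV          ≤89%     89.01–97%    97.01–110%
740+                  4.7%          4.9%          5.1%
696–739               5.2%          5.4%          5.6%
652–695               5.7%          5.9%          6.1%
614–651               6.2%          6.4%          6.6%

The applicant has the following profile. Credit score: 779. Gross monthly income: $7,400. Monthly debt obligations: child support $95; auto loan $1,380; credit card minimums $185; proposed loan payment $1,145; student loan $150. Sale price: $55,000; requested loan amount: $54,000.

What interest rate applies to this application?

5.1%

Credit score 779 ≥ 614; Total monthly debts = (95 + 1,380 + 185 + 1,145 + 150) = 2,955. DTI: 2,955 ÷ 7,400 = 39.9%, within the 43% cap
Loan-to-value = 54,000/55,000 = 98.2% — pass (110% max)
Score 779 is in the 740+ band; LTV 98.2% is in the 97.01–110% band → 5.1%.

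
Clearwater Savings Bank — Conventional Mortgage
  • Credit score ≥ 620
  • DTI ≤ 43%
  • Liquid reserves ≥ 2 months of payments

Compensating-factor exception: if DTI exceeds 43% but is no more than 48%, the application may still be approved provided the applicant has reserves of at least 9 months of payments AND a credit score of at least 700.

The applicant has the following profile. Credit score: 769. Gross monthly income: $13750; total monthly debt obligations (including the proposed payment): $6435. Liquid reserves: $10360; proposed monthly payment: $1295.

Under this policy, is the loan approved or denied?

Denied

Credit score 769 ≥ 620 (meets base)
DTI = 6,435/13,750 = 46.8% > 43% — standard DTI limit exceeded.
Reserves = 10,360/1,295 = 8.0 months ≥ 2
DTI 46.8% is within the 43%–48% exception band; checking compensating factors.
Override check — reserves: 8.0 mo (short of 9); score: 769 (ok).
Compensating-factor requirement not fully met.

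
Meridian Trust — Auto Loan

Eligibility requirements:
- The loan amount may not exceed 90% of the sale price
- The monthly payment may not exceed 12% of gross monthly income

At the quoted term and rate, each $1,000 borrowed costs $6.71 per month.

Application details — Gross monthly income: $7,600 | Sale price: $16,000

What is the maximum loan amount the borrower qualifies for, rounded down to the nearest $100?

$14,400

Payment cap: 12% × $7,600 = $912/month.
At $6.71 per $1,000, that supports 912/6.71 × 1,000 ≈ $135,916 → $135,900.
LTV cap: 90% × $16,000 = $14,400 → $14,400.
Binding constraint: loan-to-value.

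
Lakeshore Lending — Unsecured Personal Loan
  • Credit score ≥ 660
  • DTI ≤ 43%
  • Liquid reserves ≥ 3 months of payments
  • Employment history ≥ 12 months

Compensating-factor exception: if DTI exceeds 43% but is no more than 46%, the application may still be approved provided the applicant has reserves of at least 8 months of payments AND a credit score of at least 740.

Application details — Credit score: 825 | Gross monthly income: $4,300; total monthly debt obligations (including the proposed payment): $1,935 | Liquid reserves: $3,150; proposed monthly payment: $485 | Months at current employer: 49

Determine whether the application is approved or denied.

Denied

Credit score 825 ≥ 660 (meets base)
DTI = 1,935/4,300 = 45% > 43% — standard DTI limit exceeded.
Liquid reserves cover 3,150/485 = 6.5 months — ≥ 3 required
Employment 49 ≥ 12 months
DTI 45% is within the 43%–46% exception band; checking compensating factors.
Override check — reserves: 6.5 mo (short of 8); score: 825 (ok).
Compensating-factor requirement not fully met.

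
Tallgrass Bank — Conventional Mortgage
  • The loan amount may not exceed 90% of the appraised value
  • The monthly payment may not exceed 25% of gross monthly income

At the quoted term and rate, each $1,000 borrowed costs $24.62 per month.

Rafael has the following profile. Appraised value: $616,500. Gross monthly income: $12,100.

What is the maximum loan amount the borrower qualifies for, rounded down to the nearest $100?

$122,800

Payment cap: 25% × $12,100 = $3,025/month.
At $24.62 per $1,000, that supports 3,025/24.62 × 1,000 ≈ $122,867 → $122,800.
LTV cap: 90% × $616,500 = $554,850 → $554,800.
Binding constraint: payment-to-income.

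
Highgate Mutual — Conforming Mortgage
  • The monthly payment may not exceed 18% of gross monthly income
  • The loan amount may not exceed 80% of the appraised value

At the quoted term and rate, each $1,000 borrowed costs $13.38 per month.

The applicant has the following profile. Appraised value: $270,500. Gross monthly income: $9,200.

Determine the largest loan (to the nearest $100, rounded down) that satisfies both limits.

$123,700

Payment cap: 18% × $9,200 = $1,656/month.
At $13.38 per $1,000, that supports 1,656/13.38 × 1,000 ≈ $123,766 → $123,700.
LTV cap: 80% × $270,500 = $216,400 → $216,400.
Binding constraint: payment-to-income.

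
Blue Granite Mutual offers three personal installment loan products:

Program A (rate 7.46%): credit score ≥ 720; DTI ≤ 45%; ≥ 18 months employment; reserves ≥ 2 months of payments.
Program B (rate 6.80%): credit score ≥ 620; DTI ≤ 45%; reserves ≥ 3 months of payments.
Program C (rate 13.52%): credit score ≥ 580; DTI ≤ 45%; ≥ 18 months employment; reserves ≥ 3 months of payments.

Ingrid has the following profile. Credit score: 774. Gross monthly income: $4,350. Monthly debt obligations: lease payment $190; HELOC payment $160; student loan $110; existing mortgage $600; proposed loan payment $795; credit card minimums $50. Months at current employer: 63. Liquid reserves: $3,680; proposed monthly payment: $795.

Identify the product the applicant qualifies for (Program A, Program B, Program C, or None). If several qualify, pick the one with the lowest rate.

Program B

Total debts = (190 + 160 + 110 + 600 + 795 + 50) = 1,905; DTI = 1,905/4,350 = 43.8%.
Reserves = 3,680/795 = 4.6 months.
Program A: score 774 ≥ 720; DTI 43.8% ≤ 45%; employment 63 ≥ 18 mo; reserves 4.6 ≥ 2 mo → qualifies.
Program B: score 774 ≥ 620; DTI 43.8% ≤ 45%; reserves 4.6 ≥ 3 mo → qualifies.
Program C: score 774 ≥ 580; DTI 43.8% ≤ 45%; employment 63 ≥ 18 mo; reserves 4.6 ≥ 3 mo → qualifies.
Qualifying: Program A, Program B, Program C. Lowest rate is 6.80% → Program B.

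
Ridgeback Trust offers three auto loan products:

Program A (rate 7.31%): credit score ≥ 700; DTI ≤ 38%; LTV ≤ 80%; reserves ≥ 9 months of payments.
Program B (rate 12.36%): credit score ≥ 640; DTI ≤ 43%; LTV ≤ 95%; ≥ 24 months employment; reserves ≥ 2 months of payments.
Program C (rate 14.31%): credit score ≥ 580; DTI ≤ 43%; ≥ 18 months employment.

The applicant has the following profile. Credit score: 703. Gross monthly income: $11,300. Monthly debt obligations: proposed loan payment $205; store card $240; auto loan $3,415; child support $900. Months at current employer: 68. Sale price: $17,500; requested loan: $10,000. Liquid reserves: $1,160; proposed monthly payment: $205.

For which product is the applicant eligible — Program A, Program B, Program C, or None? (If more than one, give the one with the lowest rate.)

Program B

Total debts = (205 + 240 + 3,415 + 900) = 4,760; DTI = 4,760/11,300 = 42.1%.
LTV = 10,000/17,500 = 57.1%.
Reserves = 1,160/205 = 5.7 months.
Program A: score 703 ≥ 700; DTI 42.1% > 38%; LTV 57.1% ≤ 80%; reserves 5.7 < 9 mo → does not qualify.
Program B: score 703 ≥ 640; DTI 42.1% ≤ 43%; LTV 57.1% ≤ 95%; employment 68 ≥ 24 mo; reserves 5.7 ≥ 2 mo → qualifies.
Program C: score 703 ≥ 580; DTI 42.1% ≤ 43%; employment 68 ≥ 18 mo → qualifies.
Qualifying: Program B, Program C. Lowest rate is 12.36% → Program B.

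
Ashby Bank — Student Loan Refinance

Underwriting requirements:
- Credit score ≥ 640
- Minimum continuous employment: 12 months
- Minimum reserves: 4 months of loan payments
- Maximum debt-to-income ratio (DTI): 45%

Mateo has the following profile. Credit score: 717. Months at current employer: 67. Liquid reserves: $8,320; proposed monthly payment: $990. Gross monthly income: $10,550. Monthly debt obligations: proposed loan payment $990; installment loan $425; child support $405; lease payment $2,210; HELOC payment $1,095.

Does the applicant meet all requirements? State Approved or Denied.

Denied

Credit score 717 ≥ 640 (meets)
Employment 67 ≥ 12 months
Reserves: 8,320 ÷ 990 = 8.4 months (meets 4-month minimum)
Total monthly debts = (990 + 425 + 405 + 2,210 + 1,095) = 5,125. DTI: 5,125 ÷ 10,550 = 48.6%, exceeds the 45% cap
Fails on DTI.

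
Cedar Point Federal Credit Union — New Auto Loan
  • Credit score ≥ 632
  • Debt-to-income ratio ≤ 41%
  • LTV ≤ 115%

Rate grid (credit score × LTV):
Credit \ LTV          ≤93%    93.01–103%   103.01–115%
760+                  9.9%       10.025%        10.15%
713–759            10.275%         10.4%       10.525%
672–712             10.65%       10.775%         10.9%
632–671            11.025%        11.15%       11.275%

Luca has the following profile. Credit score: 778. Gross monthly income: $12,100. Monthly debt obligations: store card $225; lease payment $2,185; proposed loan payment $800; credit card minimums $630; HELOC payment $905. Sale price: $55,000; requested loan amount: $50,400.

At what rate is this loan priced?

9.9%

Credit score 778 ≥ 632; Total monthly debts = (225 + 2,185 + 800 + 630 + 905) = 4,745. DTI = 4,745/12,100 = 39.2% ≤ 41%
LTV: 50,400 ÷ 55,000 = 91.6%, within 115% cap
Row: 778 falls in 760+. Column: 91.6% falls in ≤93%. Rate = 9.9%.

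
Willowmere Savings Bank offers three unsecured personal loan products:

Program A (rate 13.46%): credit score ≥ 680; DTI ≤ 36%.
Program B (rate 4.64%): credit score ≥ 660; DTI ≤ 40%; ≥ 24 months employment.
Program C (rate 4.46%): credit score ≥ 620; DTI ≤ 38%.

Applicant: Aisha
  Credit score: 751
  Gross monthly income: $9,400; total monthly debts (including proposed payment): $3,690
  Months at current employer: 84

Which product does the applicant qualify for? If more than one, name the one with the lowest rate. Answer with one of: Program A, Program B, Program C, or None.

Program B

DTI = 3,690/9,400 = 39.3%.
Program A: score 751 ≥ 680; DTI 39.3% > 36% → does not qualify.
Program B: score 751 ≥ 660; DTI 39.3% ≤ 40%; employment 84 ≥ 24 mo → qualifies.
Program C: score 751 ≥ 620; DTI 39.3% > 38% → does not qualify.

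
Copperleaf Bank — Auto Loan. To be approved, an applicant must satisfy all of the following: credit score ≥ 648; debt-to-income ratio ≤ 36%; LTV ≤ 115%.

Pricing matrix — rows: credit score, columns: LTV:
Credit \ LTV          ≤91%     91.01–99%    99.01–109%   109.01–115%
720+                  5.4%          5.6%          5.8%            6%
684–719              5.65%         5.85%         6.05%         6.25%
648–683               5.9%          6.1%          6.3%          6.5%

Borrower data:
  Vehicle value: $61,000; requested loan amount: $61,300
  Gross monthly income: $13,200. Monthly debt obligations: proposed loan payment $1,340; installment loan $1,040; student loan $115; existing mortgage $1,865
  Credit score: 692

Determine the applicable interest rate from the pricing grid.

6.05%

Credit score 692 ≥ 648; Total monthly debts = (1,340 + 1,040 + 115 + 1,865) = 4,360. DTI = 4,360/13,200 = 33% ≤ 36%
LTV: 61,300 ÷ 61,000 = 100.5%, within 115% cap
Credit 692 → row 684–719; LTV 100.5% → column 99.01–109%. Grid cell → 6.05%.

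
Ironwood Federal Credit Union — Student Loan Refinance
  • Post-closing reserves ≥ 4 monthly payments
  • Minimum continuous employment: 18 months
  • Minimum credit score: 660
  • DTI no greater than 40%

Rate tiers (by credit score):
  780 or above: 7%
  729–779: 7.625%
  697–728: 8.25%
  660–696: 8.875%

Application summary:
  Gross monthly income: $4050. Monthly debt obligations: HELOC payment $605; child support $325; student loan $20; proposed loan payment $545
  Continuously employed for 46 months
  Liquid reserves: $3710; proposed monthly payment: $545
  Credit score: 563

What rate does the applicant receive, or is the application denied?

Credit score 563 < 660 (below minimum)
Liquid reserves cover 3,710/545 = 6.8 months — ≥ 4 required
Total monthly debts = (605 + 325 + 20 + 545) = 1,495. Debt-to-income = 1,495/4,050 = 36.9% — meets 40% limit
Employment 46 ≥ 18 months
Not all requirements met → denied.

Denied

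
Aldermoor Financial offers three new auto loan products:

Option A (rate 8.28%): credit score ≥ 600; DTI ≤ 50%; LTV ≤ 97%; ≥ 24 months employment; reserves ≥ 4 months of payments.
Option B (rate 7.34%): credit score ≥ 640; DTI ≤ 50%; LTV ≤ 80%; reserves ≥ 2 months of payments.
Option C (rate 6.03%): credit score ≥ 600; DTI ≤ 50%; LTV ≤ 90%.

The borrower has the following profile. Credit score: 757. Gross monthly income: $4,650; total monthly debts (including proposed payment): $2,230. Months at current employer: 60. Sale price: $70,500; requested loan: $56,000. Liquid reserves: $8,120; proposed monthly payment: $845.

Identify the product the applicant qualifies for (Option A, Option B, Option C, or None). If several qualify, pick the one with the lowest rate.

DTI = 2,230/4,650 = 48%.
LTV = 56,000/70,500 = 79.4%.
Reserves = 8,120/845 = 9.6 months.
Option A: score 757 ≥ 600; DTI 48% ≤ 50%; LTV 79.4% ≤ 97%; employment 60 ≥ 24 mo; reserves 9.6 ≥ 4 mo → qualifies.
Option B: score 757 ≥ 640; DTI 48% ≤ 50%; LTV 79.4% ≤ 80%; reserves 9.6 ≥ 2 mo → qualifies.
Option C: score 757 ≥ 600; DTI 48% ≤ 50%; LTV 79.4% ≤ 90% → qualifies.
Qualifying: Option A, Option B, Option C. Lowest rate is 6.03% → Option C.

Option C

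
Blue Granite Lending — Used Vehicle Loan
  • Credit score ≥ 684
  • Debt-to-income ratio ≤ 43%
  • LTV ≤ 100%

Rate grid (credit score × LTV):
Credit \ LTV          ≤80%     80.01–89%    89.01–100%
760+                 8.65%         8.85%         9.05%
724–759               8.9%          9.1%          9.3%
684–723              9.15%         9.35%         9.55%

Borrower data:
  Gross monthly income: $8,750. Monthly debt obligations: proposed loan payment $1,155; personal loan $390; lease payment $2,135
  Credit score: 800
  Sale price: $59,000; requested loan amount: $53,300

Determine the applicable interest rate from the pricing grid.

Credit score 800 ≥ 684; Total monthly debts = (1,155 + 390 + 2,135) = 3,680. DTI = 3,680/8,750 = 42.1% ≤ 43%
LTV: 53,300 ÷ 59,000 = 90.3%, within 100% cap
Row: 800 falls in 760+. Column: 90.3% falls in 89.01–100%. Rate = 9.05%.

9.05%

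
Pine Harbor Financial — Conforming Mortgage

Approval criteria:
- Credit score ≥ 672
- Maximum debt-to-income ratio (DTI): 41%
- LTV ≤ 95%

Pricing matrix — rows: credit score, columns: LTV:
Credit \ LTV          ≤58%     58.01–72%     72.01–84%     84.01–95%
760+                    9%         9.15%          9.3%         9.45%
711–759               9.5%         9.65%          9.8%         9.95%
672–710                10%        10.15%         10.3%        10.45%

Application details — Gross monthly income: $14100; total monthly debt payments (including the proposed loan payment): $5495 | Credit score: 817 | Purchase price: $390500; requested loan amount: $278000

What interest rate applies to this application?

9.15%

Credit score 817 ≥ 672; DTI = 5,495/14,100 = 39% ≤ 41%
LTV: 278,000 ÷ 390,500 = 71.2%, within 95% cap
Score 817 is in the 760+ band; LTV 71.2% is in the 58.01–72% band → 9.15%.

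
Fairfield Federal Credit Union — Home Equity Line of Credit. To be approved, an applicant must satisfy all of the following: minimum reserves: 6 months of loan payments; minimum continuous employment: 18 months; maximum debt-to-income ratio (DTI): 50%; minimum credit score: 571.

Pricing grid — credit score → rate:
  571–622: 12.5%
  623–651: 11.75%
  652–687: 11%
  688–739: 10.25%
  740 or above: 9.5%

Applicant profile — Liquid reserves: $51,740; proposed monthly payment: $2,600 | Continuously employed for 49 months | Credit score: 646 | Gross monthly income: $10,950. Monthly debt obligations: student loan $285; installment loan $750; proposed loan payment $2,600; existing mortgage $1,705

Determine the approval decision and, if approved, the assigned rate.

Approved at 11.75%

Credit score 646 ≥ 571 (meets minimum)
Total monthly debts = (285 + 750 + 2,600 + 1,705) = 5,340. DTI: 5,340 ÷ 10,950 = 48.8%, within the 50% cap
Liquid reserves cover 51,740/2,600 = 19.9 months — ≥ 6 required
Employment 49 ≥ 18 months
All requirements met. Score 646 falls in the 623–651 tier → 11.75%.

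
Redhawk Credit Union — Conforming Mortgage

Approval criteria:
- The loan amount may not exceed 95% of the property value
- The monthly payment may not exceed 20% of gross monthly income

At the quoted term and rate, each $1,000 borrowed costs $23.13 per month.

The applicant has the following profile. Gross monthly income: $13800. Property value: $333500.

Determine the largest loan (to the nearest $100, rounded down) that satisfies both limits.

Payment cap: 20% × $13,800 = $2,760/month.
At $23.13 per $1,000, that supports 2,760/23.13 × 1,000 ≈ $119,325 → $119,300.
LTV cap: 95% × $333,500 = $316,825 → $316,800.
Binding constraint: payment-to-income.

$119,300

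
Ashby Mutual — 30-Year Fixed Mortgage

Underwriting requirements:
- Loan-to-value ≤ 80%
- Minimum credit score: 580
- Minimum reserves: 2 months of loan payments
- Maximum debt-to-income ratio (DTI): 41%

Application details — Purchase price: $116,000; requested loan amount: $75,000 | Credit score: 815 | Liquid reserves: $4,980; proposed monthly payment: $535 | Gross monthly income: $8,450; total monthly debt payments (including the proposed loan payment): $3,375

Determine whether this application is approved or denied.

Approved

Loan-to-value = 75,000/116,000 = 64.7% — pass (80% max)
Credit score 815 ≥ 580 (meets)
Reserves = 4,980/535 = 9.3 months ≥ 2
Debt-to-income = 3,375/8,450 = 39.9% — meets 41% limit
All criteria satisfied.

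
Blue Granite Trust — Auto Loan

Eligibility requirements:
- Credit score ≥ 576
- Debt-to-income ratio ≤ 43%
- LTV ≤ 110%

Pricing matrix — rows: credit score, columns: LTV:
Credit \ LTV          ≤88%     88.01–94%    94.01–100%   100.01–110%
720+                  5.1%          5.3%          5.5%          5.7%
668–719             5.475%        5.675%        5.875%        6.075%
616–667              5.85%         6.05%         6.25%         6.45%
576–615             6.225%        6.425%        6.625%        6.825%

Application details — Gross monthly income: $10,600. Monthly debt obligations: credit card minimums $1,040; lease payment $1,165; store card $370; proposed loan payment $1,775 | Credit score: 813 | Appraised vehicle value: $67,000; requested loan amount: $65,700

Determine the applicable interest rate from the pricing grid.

Credit score 813 ≥ 576; Total monthly debts = (1,040 + 1,165 + 370 + 1,775) = 4,350. DTI = 4,350/10,600 = 41% ≤ 43%
LTV: 65,700 ÷ 67,000 = 98.1%, within 110% cap
Credit 813 → row 720+; LTV 98.1% → column 94.01–100%. Grid cell → 5.5%.

5.5%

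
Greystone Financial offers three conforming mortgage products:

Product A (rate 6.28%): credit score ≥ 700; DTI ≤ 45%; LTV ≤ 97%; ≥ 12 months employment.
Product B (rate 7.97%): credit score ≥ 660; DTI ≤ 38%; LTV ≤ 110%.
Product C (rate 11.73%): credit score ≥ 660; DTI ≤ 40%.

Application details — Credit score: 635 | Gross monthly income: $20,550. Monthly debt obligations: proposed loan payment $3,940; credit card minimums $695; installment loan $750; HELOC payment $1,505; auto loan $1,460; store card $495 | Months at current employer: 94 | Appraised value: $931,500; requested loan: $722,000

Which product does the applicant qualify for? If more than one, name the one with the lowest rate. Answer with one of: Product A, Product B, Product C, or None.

None

Total debts = (3,940 + 695 + 750 + 1,505 + 1,460 + 495) = 8,845; DTI = 8,845/20,550 = 43%.
LTV = 722,000/931,500 = 77.5%.
Product A: score 635 < 700; DTI 43% ≤ 45%; LTV 77.5% ≤ 97%; employment 94 ≥ 12 mo → does not qualify.
Product B: score 635 < 660; DTI 43% > 38%; LTV 77.5% ≤ 110% → does not qualify.
Product C: score 635 < 660; DTI 43% > 40% → does not qualify.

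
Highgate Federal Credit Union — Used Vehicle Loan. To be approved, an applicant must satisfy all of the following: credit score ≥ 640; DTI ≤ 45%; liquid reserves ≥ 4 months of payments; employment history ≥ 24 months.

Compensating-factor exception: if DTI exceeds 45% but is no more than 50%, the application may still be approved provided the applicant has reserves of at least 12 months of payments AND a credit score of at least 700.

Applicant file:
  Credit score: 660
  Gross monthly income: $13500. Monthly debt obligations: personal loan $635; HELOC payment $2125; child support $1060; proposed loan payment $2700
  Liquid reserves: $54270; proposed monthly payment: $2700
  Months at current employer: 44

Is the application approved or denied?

Denied

Credit score 660 ≥ 640 (meets base)
Total debts = (635 + 2,125 + 1,060 + 2,700) = 6,520. DTI = 6,520/13,500 = 48.3% > 45% — standard DTI limit exceeded.
Reserves = 54,270/2,700 = 20.1 months ≥ 4
Employment 44 ≥ 24 months
DTI 48.3% is within the 45%–50% exception band; checking compensating factors.
Reserves 20.1 ≥ 12 months; credit score 660 < 700.
Compensating-factor requirement not fully met.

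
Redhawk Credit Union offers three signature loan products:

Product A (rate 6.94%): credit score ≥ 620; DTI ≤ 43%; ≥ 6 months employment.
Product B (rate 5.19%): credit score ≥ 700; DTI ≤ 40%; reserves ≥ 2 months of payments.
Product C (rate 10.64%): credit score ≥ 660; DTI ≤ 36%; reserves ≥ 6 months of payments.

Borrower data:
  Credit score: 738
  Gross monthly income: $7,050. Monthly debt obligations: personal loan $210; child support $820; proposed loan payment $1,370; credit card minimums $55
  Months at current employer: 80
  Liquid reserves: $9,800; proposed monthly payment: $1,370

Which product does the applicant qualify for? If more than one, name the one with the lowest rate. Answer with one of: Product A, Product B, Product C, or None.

Product B

Total debts = (210 + 820 + 1,370 + 55) = 2,455; DTI = 2,455/7,050 = 34.8%.
Reserves = 9,800/1,370 = 7.2 months.
Product A: score 738 ≥ 620; DTI 34.8% ≤ 43%; employment 80 ≥ 6 mo → qualifies.
Product B: score 738 ≥ 700; DTI 34.8% ≤ 40%; reserves 7.2 ≥ 2 mo → qualifies.
Product C: score 738 ≥ 660; DTI 34.8% ≤ 36%; reserves 7.2 ≥ 6 mo → qualifies.
Qualifying: Product A, Product B, Product C. Lowest rate is 5.19% → Product B.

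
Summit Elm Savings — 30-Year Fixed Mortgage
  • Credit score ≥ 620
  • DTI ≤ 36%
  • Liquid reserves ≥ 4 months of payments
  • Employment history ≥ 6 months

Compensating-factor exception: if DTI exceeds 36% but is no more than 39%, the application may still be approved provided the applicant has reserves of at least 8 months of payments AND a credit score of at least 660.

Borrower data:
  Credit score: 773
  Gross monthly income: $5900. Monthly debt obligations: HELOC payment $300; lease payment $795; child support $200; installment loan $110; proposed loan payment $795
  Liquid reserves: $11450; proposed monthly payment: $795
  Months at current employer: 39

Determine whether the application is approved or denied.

Approved

Credit score 773 ≥ 620 (meets base)
Total debts = (300 + 795 + 200 + 110 + 795) = 2,200. DTI: 2,200 ÷ 5,900 = 37.3%, over the 36% base limit.
Liquid reserves cover 11,450/795 = 14.4 months — ≥ 4 required
Employment 39 ≥ 6 months
37.3% falls in the override range (36%–39%), so the compensating-factor test applies.
Override check — reserves: 14.4 mo (ok); score: 773 (ok).
Both compensating conditions met → exception applies.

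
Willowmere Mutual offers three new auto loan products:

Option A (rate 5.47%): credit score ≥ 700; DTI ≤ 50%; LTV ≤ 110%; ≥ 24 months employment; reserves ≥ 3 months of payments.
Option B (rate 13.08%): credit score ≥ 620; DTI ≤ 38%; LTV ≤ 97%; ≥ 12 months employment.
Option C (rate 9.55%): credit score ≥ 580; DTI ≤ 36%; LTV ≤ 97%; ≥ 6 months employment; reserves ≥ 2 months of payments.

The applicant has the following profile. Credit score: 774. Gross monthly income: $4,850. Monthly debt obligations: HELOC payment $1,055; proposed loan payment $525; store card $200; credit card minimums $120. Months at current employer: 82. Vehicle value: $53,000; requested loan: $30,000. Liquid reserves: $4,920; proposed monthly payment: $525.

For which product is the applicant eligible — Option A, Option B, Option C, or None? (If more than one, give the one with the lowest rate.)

Total debts = (1,055 + 525 + 200 + 120) = 1,900; DTI = 1,900/4,850 = 39.2%.
LTV = 30,000/53,000 = 56.6%.
Reserves = 4,920/525 = 9.4 months.
Option A: score 774 ≥ 700; DTI 39.2% ≤ 50%; LTV 56.6% ≤ 110%; employment 82 ≥ 24 mo; reserves 9.4 ≥ 3 mo → qualifies.
Option B: score 774 ≥ 620; DTI 39.2% > 38%; LTV 56.6% ≤ 97%; employment 82 ≥ 12 mo → does not qualify.
Option C: score 774 ≥ 580; DTI 39.2% > 36%; LTV 56.6% ≤ 97%; employment 82 ≥ 6 mo; reserves 9.4 ≥ 2 mo → does not qualify.

Option A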